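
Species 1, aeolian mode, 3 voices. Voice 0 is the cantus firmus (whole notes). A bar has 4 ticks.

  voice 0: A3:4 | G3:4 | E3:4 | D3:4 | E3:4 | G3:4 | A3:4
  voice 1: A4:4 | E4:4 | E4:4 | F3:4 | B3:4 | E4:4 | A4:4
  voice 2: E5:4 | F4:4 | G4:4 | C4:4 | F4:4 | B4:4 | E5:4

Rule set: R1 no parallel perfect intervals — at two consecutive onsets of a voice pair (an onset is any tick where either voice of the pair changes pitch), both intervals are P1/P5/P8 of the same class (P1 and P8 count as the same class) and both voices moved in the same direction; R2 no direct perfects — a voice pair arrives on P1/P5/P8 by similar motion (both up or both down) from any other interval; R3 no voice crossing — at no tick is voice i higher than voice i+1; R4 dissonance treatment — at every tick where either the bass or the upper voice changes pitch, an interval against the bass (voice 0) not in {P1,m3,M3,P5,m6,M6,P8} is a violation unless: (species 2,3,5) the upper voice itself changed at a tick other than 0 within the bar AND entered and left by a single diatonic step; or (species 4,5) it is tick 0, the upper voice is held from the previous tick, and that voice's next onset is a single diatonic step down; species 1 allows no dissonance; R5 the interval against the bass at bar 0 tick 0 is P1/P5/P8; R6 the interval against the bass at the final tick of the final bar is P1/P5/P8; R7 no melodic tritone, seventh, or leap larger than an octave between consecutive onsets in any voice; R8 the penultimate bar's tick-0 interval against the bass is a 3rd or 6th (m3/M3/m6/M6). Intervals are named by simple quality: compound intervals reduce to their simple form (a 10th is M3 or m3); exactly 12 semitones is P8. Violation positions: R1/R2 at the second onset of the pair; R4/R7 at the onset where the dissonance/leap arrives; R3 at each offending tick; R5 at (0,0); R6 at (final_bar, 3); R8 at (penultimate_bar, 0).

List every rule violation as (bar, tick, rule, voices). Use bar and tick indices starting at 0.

bar 0: v0=A3 v1=A4 v2=E5 downbeat P5
bar 1: v0=G3 v1=E4 v2=F4 downbeat m7
bar 2: v0=E3 v1=E4 v2=G4 downbeat m3
bar 3: v0=D3 v1=F3 v2=C4 downbeat m7
bar 4: v0=E3 v1=B3 v2=F4 downbeat m2
bar 5: v0=G3 v1=E4 v2=B4 downbeat M3
bar 6: v0=A3 v1=A4 v2=E5 downbeat P5
  -> R4 @ bar 1 tick 0 v(0, 2): G3/F4 m7 untreated
  -> R7 @ bar 1 tick 0 v(2,): E5->F4 leap 11st
  -> R2 @ bar 3 tick 0 v(1, 2): E4/G4 m3 -> F3/C4 P5 similar
  -> R4 @ bar 3 tick 0 v(0, 2): D3/C4 m7 untreated
  -> R7 @ bar 3 tick 0 v(1,): E4->F3 leap 11st
  -> R2 @ bar 4 tick 0 v(0, 1): D3/F3 m3 -> E3/B3 P5 similar
  -> R4 @ bar 4 tick 0 v(0, 2): E3/F4 m2 untreated
  -> R7 @ bar 4 tick 0 v(1,): F3->B3 leap 6st
  -> R2 @ bar 5 tick 0 v(1, 2): B3/F4 TT -> E4/B4 P5 similar
  -> R7 @ bar 5 tick 0 v(2,): F4->B4 leap 6st
  -> R1 @ bar 6 tick 0 v(1, 2): E4/B4 P5 -> A4/E5 P5 similar
  -> R2 @ bar 6 tick 0 v(0, 1): G3/E4 M6 -> A3/A4 P8 similar
  -> R2 @ bar 6 tick 0 v(0, 2): G3/B4 M3 -> A3/E5 P5 similar

(1, 0, R4, (0, 2))
(1, 0, R7, (2,))
(3, 0, R2, (1, 2))
(3, 0, R4, (0, 2))
(3, 0, R7, (1,))
(4, 0, R2, (0, 1))
(4, 0, R4, (0, 2))
(4, 0, R7, (1,))
(5, 0, R2, (1, 2))
(5, 0, R7, (2,))
(6, 0, R1, (1, 2))
(6, 0, R2, (0, 1))
(6, 0, R2, (0, 2))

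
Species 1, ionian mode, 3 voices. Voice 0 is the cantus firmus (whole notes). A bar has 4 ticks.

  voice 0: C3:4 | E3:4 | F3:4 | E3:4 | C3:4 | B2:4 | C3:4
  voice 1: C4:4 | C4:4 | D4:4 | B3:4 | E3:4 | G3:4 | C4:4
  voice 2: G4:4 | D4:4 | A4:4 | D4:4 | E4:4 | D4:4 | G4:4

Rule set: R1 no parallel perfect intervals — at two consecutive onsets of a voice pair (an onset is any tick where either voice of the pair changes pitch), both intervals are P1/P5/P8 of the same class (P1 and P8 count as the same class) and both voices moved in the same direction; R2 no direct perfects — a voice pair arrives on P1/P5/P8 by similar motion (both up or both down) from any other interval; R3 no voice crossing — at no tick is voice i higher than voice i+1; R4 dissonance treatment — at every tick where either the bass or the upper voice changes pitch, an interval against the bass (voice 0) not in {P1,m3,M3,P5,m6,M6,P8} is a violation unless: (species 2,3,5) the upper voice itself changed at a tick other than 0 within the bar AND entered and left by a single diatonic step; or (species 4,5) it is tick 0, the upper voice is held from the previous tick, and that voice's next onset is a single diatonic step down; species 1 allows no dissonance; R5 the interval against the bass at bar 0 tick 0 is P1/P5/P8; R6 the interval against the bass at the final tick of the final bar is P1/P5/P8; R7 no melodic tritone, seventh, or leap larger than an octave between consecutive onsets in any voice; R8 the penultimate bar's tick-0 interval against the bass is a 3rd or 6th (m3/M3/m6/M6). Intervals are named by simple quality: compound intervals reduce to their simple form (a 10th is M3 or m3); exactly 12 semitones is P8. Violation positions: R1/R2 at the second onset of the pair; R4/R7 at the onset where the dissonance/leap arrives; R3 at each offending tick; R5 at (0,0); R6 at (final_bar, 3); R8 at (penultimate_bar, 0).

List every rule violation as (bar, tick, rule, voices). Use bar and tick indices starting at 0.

bar 0: v0=C3 v1=C4 v2=G4 downbeat P5
bar 1: v0=E3 v1=C4 v2=D4 downbeat m7
bar 2: v0=F3 v1=D4 v2=A4 downbeat M3
bar 3: v0=E3 v1=B3 v2=D4 downbeat m7
bar 4: v0=C3 v1=E3 v2=E4 downbeat M3
bar 5: v0=B2 v1=G3 v2=D4 downbeat m3
bar 6: v0=C3 v1=C4 v2=G4 downbeat P5
  -> R4 @ bar 1 tick 0 v(0, 2): E3/D4 m7 untreated
  -> R2 @ bar 2 tick 0 v(1, 2): C4/D4 M2 -> D4/A4 P5 similar
  -> R2 @ bar 3 tick 0 v(0, 1): F3/D4 M6 -> E3/B3 P5 similar
  -> R4 @ bar 3 tick 0 v(0, 2): E3/D4 m7 untreated
  -> R1 @ bar 6 tick 0 v(1, 2): G3/D4 P5 -> C4/G4 P5 similar
  -> R2 @ bar 6 tick 0 v(0, 1): B2/G3 m6 -> C3/C4 P8 similar
  -> R2 @ bar 6 tick 0 v(0, 2): B2/D4 m3 -> C3/G4 P5 similar

(1, 0, R4, (0, 2))
(2, 0, R2, (1, 2))
(3, 0, R2, (0, 1))
(3, 0, R4, (0, 2))
(6, 0, R1, (1, 2))
(6, 0, R2, (0, 1))
(6, 0, R2, (0, 2))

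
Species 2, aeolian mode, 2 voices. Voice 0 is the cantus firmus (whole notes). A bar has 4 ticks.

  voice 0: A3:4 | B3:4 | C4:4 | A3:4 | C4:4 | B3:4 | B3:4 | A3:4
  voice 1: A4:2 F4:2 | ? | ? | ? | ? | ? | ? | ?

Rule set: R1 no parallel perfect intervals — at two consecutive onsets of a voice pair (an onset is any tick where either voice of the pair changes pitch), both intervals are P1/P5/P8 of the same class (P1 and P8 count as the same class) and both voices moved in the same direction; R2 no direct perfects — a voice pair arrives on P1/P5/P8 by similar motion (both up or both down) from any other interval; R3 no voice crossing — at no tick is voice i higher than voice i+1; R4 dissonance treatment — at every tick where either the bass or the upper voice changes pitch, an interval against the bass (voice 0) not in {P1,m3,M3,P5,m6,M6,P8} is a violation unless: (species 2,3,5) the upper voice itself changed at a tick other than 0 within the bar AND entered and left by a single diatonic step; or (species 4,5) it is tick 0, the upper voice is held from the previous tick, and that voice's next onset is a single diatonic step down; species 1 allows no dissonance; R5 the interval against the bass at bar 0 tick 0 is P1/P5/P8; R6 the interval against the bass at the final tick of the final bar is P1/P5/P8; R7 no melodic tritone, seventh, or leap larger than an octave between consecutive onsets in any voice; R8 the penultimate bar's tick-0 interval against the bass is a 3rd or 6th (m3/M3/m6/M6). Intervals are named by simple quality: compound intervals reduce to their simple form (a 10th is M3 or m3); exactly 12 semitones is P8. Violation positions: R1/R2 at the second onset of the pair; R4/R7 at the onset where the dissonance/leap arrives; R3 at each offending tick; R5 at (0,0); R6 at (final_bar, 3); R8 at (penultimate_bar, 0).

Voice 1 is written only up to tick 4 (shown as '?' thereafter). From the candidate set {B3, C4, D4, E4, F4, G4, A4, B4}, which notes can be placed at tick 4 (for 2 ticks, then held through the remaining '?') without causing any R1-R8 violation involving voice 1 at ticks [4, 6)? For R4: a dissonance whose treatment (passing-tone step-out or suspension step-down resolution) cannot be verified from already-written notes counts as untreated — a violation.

B3: violates R7
C4: violates R4
D4: legal
E4: violates R4
F4: violates R4
G4: legal
A4: violates R4
B4: violates R2,R7

{D4, G4}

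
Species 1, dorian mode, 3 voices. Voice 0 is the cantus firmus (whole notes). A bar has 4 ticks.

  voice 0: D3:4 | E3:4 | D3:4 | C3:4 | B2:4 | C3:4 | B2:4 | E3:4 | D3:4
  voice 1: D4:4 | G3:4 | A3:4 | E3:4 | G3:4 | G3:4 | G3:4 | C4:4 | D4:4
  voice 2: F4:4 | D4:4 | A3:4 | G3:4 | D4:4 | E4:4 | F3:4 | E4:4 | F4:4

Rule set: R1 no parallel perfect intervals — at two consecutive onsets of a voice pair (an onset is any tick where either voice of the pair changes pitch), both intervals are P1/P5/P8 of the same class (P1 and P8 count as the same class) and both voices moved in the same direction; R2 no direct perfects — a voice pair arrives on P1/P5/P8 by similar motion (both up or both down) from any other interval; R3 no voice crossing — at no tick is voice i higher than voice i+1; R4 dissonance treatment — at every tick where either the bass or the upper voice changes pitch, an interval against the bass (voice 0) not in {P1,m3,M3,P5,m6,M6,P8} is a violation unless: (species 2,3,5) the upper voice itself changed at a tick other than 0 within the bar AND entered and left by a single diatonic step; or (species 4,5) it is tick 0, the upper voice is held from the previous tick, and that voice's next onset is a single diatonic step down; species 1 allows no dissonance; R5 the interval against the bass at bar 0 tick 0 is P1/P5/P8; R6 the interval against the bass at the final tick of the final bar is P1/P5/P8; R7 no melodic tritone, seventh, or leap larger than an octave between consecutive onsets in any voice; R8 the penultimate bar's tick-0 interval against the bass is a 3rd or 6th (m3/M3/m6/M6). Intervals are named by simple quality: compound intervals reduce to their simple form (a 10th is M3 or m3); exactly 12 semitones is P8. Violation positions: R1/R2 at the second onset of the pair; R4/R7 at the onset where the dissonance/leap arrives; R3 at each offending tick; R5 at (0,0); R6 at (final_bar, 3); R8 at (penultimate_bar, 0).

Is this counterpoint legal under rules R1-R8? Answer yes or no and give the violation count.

bar 0: v0=D3 v1=D4 v2=F4 (m3)
bar 1: v0=E3 v1=G3 v2=D4 (m7)
bar 2: v0=D3 v1=A3 v2=A3 (P5)
bar 3: v0=C3 v1=E3 v2=G3 (P5)
bar 4: v0=B2 v1=G3 v2=D4 (m3)
bar 5: v0=C3 v1=G3 v2=E4 (M3)
bar 6: v0=B2 v1=G3 v2=F3 (TT)
bar 7: v0=E3 v1=C4 v2=E4 (P8)
bar 8: v0=D3 v1=D4 v2=F4 (m3)
  R5 @ bar0.0: opens on m3
  R2 @ bar1.0: D4/F4 m3 -> G3/D4 P5 similar
  R4 @ bar1.0: E3/D4 m7 untreated
  R2 @ bar2.0: E3/D4 m7 -> D3/A3 P5 similar
  R1 @ bar3.0: D3/A3 P5 -> C3/G3 P5 similar
  R2 @ bar4.0: E3/G3 m3 -> G3/D4 P5 similar
  R3 @ bar6.0: G3 above F3
  R4 @ bar6.0: B2/F3 TT untreated
  R7 @ bar6.0: E4->F3 leap 11st
  R3 @ bar6.1: G3 above F3
  R3 @ bar6.2: G3 above F3
  R3 @ bar6.3: G3 above F3
  R2 @ bar7.0: B2/F3 TT -> E3/E4 P8 similar
  R7 @ bar7.0: F3->E4 leap 11st
  R8 @ bar7.0: penult P8 not 3rd/6th
  R6 @ bar8.3: closes on m3

No (16 violations)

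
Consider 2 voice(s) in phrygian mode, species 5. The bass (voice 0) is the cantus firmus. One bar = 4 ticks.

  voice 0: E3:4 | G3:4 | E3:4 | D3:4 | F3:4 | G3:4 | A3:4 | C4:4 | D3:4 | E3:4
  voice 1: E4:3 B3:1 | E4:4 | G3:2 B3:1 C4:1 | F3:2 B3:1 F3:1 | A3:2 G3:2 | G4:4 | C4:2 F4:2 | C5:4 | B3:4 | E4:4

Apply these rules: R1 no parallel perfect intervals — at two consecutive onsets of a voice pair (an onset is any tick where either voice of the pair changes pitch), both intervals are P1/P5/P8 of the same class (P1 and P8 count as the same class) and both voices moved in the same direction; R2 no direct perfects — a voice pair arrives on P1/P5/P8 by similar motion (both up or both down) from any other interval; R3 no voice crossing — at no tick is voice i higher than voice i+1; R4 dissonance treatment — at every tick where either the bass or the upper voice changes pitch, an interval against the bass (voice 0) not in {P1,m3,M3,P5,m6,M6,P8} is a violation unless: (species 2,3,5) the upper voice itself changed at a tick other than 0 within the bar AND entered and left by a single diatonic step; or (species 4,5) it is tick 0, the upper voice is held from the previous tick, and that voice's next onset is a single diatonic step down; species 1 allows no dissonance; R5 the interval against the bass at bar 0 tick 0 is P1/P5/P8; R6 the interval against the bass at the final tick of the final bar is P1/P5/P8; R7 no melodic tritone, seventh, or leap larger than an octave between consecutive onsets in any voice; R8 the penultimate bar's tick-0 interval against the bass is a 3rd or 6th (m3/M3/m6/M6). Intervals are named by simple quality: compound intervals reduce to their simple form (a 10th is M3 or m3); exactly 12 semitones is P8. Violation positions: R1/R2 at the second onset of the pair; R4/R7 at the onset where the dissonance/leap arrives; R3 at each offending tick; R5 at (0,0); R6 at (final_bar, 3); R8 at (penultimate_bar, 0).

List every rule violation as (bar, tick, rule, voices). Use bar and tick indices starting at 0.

(3, 2, R7, (1,))
(3, 3, R7, (1,))
(4, 2, R4, (0, 1))
(5, 0, R2, (0, 1))
(7, 0, R2, (0, 1))
(8, 0, R7, (0,))
(8, 0, R7, (1,))
(9, 0, R2, (0, 1))

bar 0: v0=E3 v1=E4 downbeat P8
bar 1: v0=G3 v1=E4 downbeat M6
bar 2: v0=E3 v1=G3 downbeat m3
bar 3: v0=D3 v1=F3 downbeat m3
bar 4: v0=F3 v1=A3 downbeat M3
bar 5: v0=G3 v1=G4 downbeat P8
bar 6: v0=A3 v1=C4 downbeat m3
bar 7: v0=C4 v1=C5 downbeat P8
bar 8: v0=D3 v1=B3 downbeat M6
bar 9: v0=E3 v1=E4 downbeat P8
  -> R7 @ bar 3 tick 2 v(1,): F3->B3 leap 6st
  -> R7 @ bar 3 tick 3 v(1,): B3->F3 leap 6st
  -> R4 @ bar 4 tick 2 v(0, 1): F3/G3 M2 untreated
  -> R2 @ bar 5 tick 0 v(0, 1): F3/G3 M2 -> G3/G4 P8 similar
  -> R2 @ bar 7 tick 0 v(0, 1): A3/F4 m6 -> C4/C5 P8 similar
  -> R7 @ bar 8 tick 0 v(0,): C4->D3 leap 10st
  -> R7 @ bar 8 tick 0 v(1,): C5->B3 leap 13st
  -> R2 @ bar 9 tick 0 v(0, 1): D3/B3 M6 -> E3/E4 P8 similar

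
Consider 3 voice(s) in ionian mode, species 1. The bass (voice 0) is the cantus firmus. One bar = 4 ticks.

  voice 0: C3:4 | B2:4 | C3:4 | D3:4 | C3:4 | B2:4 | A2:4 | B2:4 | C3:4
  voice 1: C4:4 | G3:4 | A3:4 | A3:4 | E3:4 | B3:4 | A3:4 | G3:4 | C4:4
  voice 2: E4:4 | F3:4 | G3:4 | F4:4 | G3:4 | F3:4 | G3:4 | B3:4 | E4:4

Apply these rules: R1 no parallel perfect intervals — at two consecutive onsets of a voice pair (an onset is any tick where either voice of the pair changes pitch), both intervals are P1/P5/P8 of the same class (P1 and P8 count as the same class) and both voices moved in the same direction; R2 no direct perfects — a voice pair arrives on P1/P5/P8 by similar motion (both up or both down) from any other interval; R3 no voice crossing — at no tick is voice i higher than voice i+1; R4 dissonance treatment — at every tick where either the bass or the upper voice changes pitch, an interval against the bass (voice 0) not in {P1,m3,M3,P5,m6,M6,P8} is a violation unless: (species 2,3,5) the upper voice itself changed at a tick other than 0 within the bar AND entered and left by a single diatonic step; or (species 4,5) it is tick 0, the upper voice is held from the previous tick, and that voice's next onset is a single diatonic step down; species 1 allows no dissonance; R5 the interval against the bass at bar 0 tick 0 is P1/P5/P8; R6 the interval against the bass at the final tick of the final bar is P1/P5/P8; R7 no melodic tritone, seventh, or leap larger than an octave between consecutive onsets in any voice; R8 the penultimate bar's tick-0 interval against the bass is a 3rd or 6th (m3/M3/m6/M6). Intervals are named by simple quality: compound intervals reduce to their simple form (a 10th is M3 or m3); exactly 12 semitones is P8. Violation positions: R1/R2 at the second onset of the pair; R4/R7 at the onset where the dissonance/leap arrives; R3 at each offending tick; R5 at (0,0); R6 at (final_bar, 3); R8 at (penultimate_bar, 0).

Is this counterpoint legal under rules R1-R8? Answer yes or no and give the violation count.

No (30 violations)

bar 0: v0=C3 v1=C4 v2=E4 (M3)
bar 1: v0=B2 v1=G3 v2=F3 (TT)
bar 2: v0=C3 v1=A3 v2=G3 (P5)
bar 3: v0=D3 v1=A3 v2=F4 (m3)
bar 4: v0=C3 v1=E3 v2=G3 (P5)
bar 5: v0=B2 v1=B3 v2=F3 (TT)
bar 6: v0=A2 v1=A3 v2=G3 (m7)
bar 7: v0=B2 v1=G3 v2=B3 (P8)
bar 8: v0=C3 v1=C4 v2=E4 (M3)
  R5 @ bar0.0: opens on M3
  R3 @ bar1.0: G3 above F3
  R4 @ bar1.0: B2/F3 TT untreated
  R7 @ bar1.0: E4->F3 leap 11st
  R3 @ bar1.1: G3 above F3
  R3 @ bar1.2: G3 above F3
  R3 @ bar1.3: G3 above F3
  R2 @ bar2.0: B2/F3 TT -> C3/G3 P5 similar
  R3 @ bar2.0: A3 above G3
  R3 @ bar2.1: A3 above G3
  R3 @ bar2.2: A3 above G3
  R3 @ bar2.3: A3 above G3
  R7 @ bar3.0: G3->F4 leap 10st
  R2 @ bar4.0: D3/F4 m3 -> C3/G3 P5 similar
  R7 @ bar4.0: F4->G3 leap 10st
  R3 @ bar5.0: B3 above F3
  R4 @ bar5.0: B2/F3 TT untreated
  R3 @ bar5.1: B3 above F3
  R3 @ bar5.2: B3 above F3
  R3 @ bar5.3: B3 above F3
  R1 @ bar6.0: B2/B3 P8 -> A2/A3 P8 similar
  R3 @ bar6.0: A3 above G3
  R4 @ bar6.0: A2/G3 m7 untreated
  R3 @ bar6.1: A3 above G3
  R3 @ bar6.2: A3 above G3
  R3 @ bar6.3: A3 above G3
  R2 @ bar7.0: A2/G3 m7 -> B2/B3 P8 similar
  R8 @ bar7.0: penult P8 not 3rd/6th
  R2 @ bar8.0: B2/G3 m6 -> C3/C4 P8 similar
  R6 @ bar8.3: closes on M3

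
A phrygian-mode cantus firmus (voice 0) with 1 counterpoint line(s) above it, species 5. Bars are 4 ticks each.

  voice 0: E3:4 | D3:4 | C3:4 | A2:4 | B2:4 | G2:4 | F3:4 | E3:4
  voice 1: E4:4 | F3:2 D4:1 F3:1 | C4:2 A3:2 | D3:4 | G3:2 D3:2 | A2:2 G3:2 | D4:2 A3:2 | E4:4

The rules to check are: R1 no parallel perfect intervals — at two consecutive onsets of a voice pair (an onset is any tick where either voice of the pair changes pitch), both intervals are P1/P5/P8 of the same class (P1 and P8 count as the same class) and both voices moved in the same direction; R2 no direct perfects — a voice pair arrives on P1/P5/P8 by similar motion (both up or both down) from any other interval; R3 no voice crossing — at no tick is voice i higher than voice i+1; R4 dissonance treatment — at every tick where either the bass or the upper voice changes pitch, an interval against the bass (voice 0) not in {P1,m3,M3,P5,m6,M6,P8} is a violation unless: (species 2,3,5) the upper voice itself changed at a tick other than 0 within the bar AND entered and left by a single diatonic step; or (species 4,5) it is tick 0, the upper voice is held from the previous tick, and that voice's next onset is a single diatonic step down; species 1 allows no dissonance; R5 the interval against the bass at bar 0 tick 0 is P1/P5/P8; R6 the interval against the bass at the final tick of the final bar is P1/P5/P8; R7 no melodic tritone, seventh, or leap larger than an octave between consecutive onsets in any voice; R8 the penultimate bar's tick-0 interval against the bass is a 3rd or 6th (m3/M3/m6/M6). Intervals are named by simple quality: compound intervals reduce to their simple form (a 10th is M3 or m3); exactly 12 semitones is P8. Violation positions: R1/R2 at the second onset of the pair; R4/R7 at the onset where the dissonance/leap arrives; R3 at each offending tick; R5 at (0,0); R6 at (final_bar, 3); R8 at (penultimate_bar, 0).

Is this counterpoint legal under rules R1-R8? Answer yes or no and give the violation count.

bar 0: v0=E3 v1=E4 (P8)
bar 1: v0=D3 v1=F3 (m3)
bar 2: v0=C3 v1=C4 (P8)
bar 3: v0=A2 v1=D3 (P4)
bar 4: v0=B2 v1=G3 (m6)
bar 5: v0=G2 v1=A2 (M2)
bar 6: v0=F3 v1=D4 (M6)
bar 7: v0=E3 v1=E4 (P8)
  R7 @ bar1.0: E4->F3 leap 11st
  R4 @ bar3.0: A2/D3 P4 untreated
  R4 @ bar5.0: G2/A2 M2 untreated
  R7 @ bar5.2: A2->G3 leap 10st
  R7 @ bar6.0: G2->F3 leap 10st

No (5 violations)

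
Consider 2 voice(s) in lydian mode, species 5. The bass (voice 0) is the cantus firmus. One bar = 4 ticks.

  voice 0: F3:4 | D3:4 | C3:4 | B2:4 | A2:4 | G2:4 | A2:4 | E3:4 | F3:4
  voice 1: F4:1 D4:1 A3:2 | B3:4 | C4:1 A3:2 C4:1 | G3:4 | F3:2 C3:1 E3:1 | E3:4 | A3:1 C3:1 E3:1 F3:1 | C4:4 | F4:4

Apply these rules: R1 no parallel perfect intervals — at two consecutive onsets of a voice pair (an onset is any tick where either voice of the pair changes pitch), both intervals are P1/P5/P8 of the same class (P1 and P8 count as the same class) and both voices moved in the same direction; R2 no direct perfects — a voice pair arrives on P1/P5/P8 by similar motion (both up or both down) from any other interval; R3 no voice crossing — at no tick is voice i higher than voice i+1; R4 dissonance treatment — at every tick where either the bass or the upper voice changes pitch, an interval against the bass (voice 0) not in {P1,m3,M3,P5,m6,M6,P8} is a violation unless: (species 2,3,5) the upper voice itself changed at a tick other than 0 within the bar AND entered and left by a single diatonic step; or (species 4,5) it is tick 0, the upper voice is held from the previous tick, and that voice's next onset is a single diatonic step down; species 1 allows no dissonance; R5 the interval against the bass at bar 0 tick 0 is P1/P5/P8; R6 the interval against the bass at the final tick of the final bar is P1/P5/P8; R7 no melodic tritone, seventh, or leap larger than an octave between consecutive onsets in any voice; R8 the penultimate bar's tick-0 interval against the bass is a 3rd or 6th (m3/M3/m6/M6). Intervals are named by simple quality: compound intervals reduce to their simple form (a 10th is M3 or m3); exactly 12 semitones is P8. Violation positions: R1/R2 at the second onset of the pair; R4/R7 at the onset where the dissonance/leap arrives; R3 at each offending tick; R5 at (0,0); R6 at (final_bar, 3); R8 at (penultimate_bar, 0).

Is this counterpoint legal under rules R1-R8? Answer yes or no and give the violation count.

No (2 violations)

bar 0: v0=F3 v1=F4 (P8)
bar 1: v0=D3 v1=B3 (M6)
bar 2: v0=C3 v1=C4 (P8)
bar 3: v0=B2 v1=G3 (m6)
bar 4: v0=A2 v1=F3 (m6)
bar 5: v0=G2 v1=E3 (M6)
bar 6: v0=A2 v1=A3 (P8)
bar 7: v0=E3 v1=C4 (m6)
bar 8: v0=F3 v1=F4 (P8)
  R2 @ bar6.0: G2/E3 M6 -> A2/A3 P8 similar
  R2 @ bar8.0: E3/C4 m6 -> F3/F4 P8 similar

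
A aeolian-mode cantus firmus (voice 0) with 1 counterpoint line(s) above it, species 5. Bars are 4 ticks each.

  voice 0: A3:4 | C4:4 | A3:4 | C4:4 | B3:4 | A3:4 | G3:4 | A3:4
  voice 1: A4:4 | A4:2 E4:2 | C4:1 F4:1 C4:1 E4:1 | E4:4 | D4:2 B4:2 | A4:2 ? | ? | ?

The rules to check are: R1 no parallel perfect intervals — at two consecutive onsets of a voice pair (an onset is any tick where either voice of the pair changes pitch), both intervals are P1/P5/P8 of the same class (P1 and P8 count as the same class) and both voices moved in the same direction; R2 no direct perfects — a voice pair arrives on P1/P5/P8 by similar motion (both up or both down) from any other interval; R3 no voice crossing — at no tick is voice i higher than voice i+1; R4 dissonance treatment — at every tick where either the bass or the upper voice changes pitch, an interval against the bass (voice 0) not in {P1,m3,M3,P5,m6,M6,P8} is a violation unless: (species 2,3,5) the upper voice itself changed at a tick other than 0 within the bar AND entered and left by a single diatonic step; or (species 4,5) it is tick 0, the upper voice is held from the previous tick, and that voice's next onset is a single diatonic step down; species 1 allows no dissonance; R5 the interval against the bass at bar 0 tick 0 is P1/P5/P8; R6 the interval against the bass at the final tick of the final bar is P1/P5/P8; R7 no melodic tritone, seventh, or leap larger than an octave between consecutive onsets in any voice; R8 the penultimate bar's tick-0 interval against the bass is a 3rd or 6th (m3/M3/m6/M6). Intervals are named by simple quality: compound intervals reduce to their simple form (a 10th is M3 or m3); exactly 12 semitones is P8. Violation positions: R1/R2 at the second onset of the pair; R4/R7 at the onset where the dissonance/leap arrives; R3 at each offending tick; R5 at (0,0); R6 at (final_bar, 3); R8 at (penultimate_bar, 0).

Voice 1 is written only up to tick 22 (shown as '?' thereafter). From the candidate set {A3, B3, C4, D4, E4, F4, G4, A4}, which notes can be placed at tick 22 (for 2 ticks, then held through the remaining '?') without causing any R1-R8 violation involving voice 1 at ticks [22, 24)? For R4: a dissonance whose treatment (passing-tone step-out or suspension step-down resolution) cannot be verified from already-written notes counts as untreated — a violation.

A3: legal
B3: violates R4,R7
C4: legal
D4: violates R4
E4: legal
F4: legal
G4: violates R4
A4: legal

{A3, A4, C4, E4, F4}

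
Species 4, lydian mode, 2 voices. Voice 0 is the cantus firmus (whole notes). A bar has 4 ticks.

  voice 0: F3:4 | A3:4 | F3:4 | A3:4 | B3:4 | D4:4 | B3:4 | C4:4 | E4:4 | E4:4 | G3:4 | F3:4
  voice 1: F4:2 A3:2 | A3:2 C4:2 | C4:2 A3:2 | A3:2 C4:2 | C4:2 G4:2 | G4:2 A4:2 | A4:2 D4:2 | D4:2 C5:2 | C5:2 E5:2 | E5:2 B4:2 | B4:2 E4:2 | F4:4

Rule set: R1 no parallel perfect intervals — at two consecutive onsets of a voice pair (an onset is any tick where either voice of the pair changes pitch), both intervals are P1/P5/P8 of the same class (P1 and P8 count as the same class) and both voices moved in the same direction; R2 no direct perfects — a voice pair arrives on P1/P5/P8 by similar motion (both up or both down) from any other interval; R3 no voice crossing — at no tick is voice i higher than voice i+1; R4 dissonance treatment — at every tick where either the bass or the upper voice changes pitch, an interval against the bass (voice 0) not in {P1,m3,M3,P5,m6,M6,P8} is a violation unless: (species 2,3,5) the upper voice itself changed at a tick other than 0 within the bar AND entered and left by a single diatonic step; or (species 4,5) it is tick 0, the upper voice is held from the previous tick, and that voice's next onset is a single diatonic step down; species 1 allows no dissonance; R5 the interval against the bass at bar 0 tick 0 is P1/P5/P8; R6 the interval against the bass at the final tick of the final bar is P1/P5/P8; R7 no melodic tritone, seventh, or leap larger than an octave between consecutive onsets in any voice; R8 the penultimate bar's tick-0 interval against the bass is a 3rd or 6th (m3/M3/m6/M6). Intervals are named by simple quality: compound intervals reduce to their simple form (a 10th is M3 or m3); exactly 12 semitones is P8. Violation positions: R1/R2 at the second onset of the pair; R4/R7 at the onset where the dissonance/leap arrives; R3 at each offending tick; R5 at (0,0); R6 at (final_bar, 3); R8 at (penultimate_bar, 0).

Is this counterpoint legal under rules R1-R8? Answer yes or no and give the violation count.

No (5 violations)

bar 0: v0=F3 v1=F4 (P8)
bar 1: v0=A3 v1=A3 (P1)
bar 2: v0=F3 v1=C4 (P5)
bar 3: v0=A3 v1=A3 (P1)
bar 4: v0=B3 v1=C4 (m2)
bar 5: v0=D4 v1=G4 (P4)
bar 6: v0=B3 v1=A4 (m7)
bar 7: v0=C4 v1=D4 (M2)
bar 8: v0=E4 v1=C5 (m6)
bar 9: v0=E4 v1=E5 (P8)
bar 10: v0=G3 v1=B4 (M3)
bar 11: v0=F3 v1=F4 (P8)
  R4 @ bar4.0: B3/C4 m2 untreated
  R4 @ bar5.0: D4/G4 P4 untreated
  R4 @ bar6.0: B3/A4 m7 untreated
  R4 @ bar7.0: C4/D4 M2 untreated
  R7 @ bar7.2: D4->C5 leap 10st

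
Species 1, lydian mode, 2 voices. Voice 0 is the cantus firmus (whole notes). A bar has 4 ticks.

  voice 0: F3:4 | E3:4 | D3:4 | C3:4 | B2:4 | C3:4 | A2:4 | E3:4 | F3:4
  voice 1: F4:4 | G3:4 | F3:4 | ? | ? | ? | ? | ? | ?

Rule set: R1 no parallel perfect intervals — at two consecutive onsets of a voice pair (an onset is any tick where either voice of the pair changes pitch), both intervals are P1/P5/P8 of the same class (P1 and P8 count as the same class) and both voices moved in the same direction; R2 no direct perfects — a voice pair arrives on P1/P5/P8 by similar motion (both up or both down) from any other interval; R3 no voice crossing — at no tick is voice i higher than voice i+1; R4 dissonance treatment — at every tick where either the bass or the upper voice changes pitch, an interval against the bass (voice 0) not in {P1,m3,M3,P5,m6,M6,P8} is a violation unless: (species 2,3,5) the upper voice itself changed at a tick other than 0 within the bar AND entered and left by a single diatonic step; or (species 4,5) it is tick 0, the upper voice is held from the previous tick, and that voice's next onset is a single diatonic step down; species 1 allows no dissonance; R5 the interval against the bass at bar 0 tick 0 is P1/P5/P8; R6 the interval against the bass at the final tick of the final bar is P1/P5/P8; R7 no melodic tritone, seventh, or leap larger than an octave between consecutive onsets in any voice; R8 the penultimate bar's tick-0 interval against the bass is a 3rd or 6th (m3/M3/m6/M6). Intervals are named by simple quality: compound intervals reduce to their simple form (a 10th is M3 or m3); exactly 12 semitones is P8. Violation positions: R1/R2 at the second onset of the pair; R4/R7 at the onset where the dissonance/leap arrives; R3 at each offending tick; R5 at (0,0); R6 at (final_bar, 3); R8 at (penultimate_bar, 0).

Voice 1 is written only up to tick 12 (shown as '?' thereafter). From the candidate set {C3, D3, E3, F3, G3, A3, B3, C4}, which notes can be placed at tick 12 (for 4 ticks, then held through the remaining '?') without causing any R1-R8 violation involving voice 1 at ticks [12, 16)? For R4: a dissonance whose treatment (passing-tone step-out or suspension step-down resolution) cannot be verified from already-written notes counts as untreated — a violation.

C3: violates R2
D3: violates R4
E3: legal
F3: violates R4
G3: legal
A3: legal
B3: violates R4,R7
C4: legal

{A3, C4, E3, G3}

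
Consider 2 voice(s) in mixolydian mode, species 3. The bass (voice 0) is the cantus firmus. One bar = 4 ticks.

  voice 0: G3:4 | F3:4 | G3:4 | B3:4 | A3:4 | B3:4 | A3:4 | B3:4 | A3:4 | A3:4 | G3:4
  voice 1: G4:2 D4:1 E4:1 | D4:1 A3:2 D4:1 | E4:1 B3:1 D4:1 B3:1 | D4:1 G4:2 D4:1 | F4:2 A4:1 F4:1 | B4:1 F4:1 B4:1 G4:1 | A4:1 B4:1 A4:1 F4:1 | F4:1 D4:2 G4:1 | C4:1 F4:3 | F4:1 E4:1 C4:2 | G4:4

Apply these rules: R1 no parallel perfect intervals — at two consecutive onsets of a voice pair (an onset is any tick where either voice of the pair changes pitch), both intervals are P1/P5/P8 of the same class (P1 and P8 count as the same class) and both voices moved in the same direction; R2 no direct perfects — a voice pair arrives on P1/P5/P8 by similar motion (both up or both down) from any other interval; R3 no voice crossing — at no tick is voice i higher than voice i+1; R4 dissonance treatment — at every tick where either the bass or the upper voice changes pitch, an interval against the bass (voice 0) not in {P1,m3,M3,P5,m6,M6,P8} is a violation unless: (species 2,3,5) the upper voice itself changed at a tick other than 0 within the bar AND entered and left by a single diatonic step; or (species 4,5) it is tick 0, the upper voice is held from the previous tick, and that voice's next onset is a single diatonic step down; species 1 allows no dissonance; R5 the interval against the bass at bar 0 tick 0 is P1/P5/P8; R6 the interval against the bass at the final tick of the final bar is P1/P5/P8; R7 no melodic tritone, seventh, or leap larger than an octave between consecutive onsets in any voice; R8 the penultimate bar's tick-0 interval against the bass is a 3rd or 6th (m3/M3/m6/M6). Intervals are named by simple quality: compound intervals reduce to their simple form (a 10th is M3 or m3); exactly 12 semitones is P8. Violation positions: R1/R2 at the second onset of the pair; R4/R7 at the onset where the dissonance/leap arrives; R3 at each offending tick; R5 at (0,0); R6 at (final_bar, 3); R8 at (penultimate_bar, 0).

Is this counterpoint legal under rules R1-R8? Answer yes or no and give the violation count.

No (6 violations)

bar 0: v0=G3 v1=G4 (P8)
bar 1: v0=F3 v1=D4 (M6)
bar 2: v0=G3 v1=E4 (M6)
bar 3: v0=B3 v1=D4 (m3)
bar 4: v0=A3 v1=F4 (m6)
bar 5: v0=B3 v1=B4 (P8)
bar 6: v0=A3 v1=A4 (P8)
bar 7: v0=B3 v1=F4 (TT)
bar 8: v0=A3 v1=C4 (m3)
bar 9: v0=A3 v1=F4 (m6)
bar 10: v0=G3 v1=G4 (P8)
  R2 @ bar5.0: A3/F4 m6 -> B3/B4 P8 similar
  R7 @ bar5.0: F4->B4 leap 6st
  R4 @ bar5.1: B3/F4 TT untreated
  R7 @ bar5.1: B4->F4 leap 6st
  R7 @ bar5.2: F4->B4 leap 6st
  R4 @ bar7.0: B3/F4 TT untreated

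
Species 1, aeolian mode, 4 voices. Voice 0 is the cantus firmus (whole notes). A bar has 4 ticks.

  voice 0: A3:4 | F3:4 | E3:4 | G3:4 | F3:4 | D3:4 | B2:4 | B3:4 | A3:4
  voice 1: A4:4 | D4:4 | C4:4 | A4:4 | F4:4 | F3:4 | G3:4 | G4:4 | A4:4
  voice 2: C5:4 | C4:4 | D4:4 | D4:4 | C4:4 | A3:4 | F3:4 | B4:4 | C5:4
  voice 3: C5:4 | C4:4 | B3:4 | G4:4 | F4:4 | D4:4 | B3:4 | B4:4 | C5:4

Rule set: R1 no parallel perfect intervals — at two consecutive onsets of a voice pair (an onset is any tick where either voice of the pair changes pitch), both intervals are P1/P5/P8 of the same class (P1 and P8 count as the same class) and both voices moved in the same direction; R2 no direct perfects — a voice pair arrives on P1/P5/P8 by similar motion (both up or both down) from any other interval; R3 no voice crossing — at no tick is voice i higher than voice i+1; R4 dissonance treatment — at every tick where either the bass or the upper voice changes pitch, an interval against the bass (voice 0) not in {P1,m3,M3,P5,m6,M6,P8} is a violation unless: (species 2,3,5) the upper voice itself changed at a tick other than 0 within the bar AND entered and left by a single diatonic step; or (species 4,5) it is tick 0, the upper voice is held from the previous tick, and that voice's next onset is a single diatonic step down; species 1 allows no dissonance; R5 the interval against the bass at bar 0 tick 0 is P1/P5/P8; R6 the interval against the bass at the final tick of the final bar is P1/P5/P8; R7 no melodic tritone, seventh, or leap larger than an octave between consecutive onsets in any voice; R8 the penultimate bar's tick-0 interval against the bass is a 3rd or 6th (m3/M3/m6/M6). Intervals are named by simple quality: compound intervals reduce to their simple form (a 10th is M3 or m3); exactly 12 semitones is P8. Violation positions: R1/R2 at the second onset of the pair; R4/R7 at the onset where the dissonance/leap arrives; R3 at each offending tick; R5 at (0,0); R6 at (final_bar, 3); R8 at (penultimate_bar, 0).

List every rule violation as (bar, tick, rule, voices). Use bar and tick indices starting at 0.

(0, 0, R5, (0, 2))
(0, 0, R5, (0, 3))
(1, 0, R1, (2, 3))
(1, 0, R2, (0, 2))
(1, 0, R2, (0, 3))
(1, 0, R3, (1, 2))
(1, 1, R3, (1, 2))
(1, 2, R3, (1, 2))
(1, 3, R3, (1, 2))
(2, 0, R1, (0, 3))
(2, 0, R3, (2, 3))
(2, 0, R4, (0, 2))
(2, 1, R3, (2, 3))
(2, 2, R3, (2, 3))
(2, 3, R3, (2, 3))
(3, 0, R2, (0, 3))
(3, 0, R3, (1, 2))
(3, 0, R4, (0, 1))
(3, 1, R3, (1, 2))
(3, 2, R3, (1, 2))
(3, 3, R3, (1, 2))
(4, 0, R1, (0, 2))
(4, 0, R1, (0, 3))
(4, 0, R2, (0, 1))
(4, 0, R2, (1, 3))
(4, 0, R3, (1, 2))
(4, 1, R3, (1, 2))
(4, 2, R3, (1, 2))
(4, 3, R3, (1, 2))
(5, 0, R1, (0, 2))
(5, 0, R1, (0, 3))
(6, 0, R1, (0, 3))
(6, 0, R3, (1, 2))
(6, 0, R4, (0, 2))
(6, 1, R3, (1, 2))
(6, 2, R3, (1, 2))
(6, 3, R3, (1, 2))
(7, 0, R1, (0, 3))
(7, 0, R2, (0, 2))
(7, 0, R2, (2, 3))
(7, 0, R7, (2,))
(7, 0, R8, (0, 2))
(7, 0, R8, (0, 3))
(8, 0, R1, (2, 3))
(8, 3, R6, (0, 2))
(8, 3, R6, (0, 3))

bar 0: v0=A3 v1=A4 v2=C5 v3=C5 downbeat m3
bar 1: v0=F3 v1=D4 v2=C4 v3=C4 downbeat P5
bar 2: v0=E3 v1=C4 v2=D4 v3=B3 downbeat P5
bar 3: v0=G3 v1=A4 v2=D4 v3=G4 downbeat P8
bar 4: v0=F3 v1=F4 v2=C4 v3=F4 downbeat P8
bar 5: v0=D3 v1=F3 v2=A3 v3=D4 downbeat P8
bar 6: v0=B2 v1=G3 v2=F3 v3=B3 downbeat P8
bar 7: v0=B3 v1=G4 v2=B4 v3=B4 downbeat P8
bar 8: v0=A3 v1=A4 v2=C5 v3=C5 downbeat m3
  -> R5 @ bar 0 tick 0 v(0, 2): opens on m3
  -> R5 @ bar 0 tick 0 v(0, 3): opens on m3
  -> R1 @ bar 1 tick 0 v(2, 3): C5/C5 P1 -> C4/C4 P1 similar
  -> R2 @ bar 1 tick 0 v(0, 2): A3/C5 m3 -> F3/C4 P5 similar
  -> R2 @ bar 1 tick 0 v(0, 3): A3/C5 m3 -> F3/C4 P5 similar
  -> R3 @ bar 1 tick 0 v(1, 2): D4 above C4
  -> R3 @ bar 1 tick 1 v(1, 2): D4 above C4
  -> R3 @ bar 1 tick 2 v(1, 2): D4 above C4
  -> R3 @ bar 1 tick 3 v(1, 2): D4 above C4
  -> R1 @ bar 2 tick 0 v(0, 3): F3/C4 P5 -> E3/B3 P5 similar
  -> R3 @ bar 2 tick 0 v(2, 3): D4 above B3
  -> R4 @ bar 2 tick 0 v(0, 2): E3/D4 m7 untreated
  -> R3 @ bar 2 tick 1 v(2, 3): D4 above B3
  -> R3 @ bar 2 tick 2 v(2, 3): D4 above B3
  -> R3 @ bar 2 tick 3 v(2, 3): D4 above B3
  -> R2 @ bar 3 tick 0 v(0, 3): E3/B3 P5 -> G3/G4 P8 similar
  -> R3 @ bar 3 tick 0 v(1, 2): A4 above D4
  -> R4 @ bar 3 tick 0 v(0, 1): G3/A4 M2 untreated
  -> R3 @ bar 3 tick 1 v(1, 2): A4 above D4
  -> R3 @ bar 3 tick 2 v(1, 2): A4 above D4
  -> R3 @ bar 3 tick 3 v(1, 2): A4 above D4
  -> R1 @ bar 4 tick 0 v(0, 2): G3/D4 P5 -> F3/C4 P5 similar
  -> R1 @ bar 4 tick 0 v(0, 3): G3/G4 P8 -> F3/F4 P8 similar
  -> R2 @ bar 4 tick 0 v(0, 1): G3/A4 M2 -> F3/F4 P8 similar
  -> R2 @ bar 4 tick 0 v(1, 3): A4/G4 M2 -> F4/F4 P1 similar
  -> R3 @ bar 4 tick 0 v(1, 2): F4 above C4
  -> R3 @ bar 4 tick 1 v(1, 2): F4 above C4
  -> R3 @ bar 4 tick 2 v(1, 2): F4 above C4
  -> R3 @ bar 4 tick 3 v(1, 2): F4 above C4
  -> R1 @ bar 5 tick 0 v(0, 2): F3/C4 P5 -> D3/A3 P5 similar
  -> R1 @ bar 5 tick 0 v(0, 3): F3/F4 P8 -> D3/D4 P8 similar
  -> R1 @ bar 6 tick 0 v(0, 3): D3/D4 P8 -> B2/B3 P8 similar
  -> R3 @ bar 6 tick 0 v(1, 2): G3 above F3
  -> R4 @ bar 6 tick 0 v(0, 2): B2/F3 TT untreated
  -> R3 @ bar 6 tick 1 v(1, 2): G3 above F3
  -> R3 @ bar 6 tick 2 v(1, 2): G3 above F3
  -> R3 @ bar 6 tick 3 v(1, 2): G3 above F3
  -> R1 @ bar 7 tick 0 v(0, 3): B2/B3 P8 -> B3/B4 P8 similar
  -> R2 @ bar 7 tick 0 v(0, 2): B2/F3 TT -> B3/B4 P8 similar
  -> R2 @ bar 7 tick 0 v(2, 3): F3/B3 TT -> B4/B4 P1 similar
  -> R7 @ bar 7 tick 0 v(2,): F3->B4 leap 18st
  -> R8 @ bar 7 tick 0 v(0, 2): penult P8 not 3rd/6th
  -> R8 @ bar 7 tick 0 v(0, 3): penult P8 not 3rd/6th
  -> R1 @ bar 8 tick 0 v(2, 3): B4/B4 P1 -> C5/C5 P1 similar
  -> R6 @ bar 8 tick 3 v(0, 2): closes on m3
  -> R6 @ bar 8 tick 3 v(0, 3): closes on m3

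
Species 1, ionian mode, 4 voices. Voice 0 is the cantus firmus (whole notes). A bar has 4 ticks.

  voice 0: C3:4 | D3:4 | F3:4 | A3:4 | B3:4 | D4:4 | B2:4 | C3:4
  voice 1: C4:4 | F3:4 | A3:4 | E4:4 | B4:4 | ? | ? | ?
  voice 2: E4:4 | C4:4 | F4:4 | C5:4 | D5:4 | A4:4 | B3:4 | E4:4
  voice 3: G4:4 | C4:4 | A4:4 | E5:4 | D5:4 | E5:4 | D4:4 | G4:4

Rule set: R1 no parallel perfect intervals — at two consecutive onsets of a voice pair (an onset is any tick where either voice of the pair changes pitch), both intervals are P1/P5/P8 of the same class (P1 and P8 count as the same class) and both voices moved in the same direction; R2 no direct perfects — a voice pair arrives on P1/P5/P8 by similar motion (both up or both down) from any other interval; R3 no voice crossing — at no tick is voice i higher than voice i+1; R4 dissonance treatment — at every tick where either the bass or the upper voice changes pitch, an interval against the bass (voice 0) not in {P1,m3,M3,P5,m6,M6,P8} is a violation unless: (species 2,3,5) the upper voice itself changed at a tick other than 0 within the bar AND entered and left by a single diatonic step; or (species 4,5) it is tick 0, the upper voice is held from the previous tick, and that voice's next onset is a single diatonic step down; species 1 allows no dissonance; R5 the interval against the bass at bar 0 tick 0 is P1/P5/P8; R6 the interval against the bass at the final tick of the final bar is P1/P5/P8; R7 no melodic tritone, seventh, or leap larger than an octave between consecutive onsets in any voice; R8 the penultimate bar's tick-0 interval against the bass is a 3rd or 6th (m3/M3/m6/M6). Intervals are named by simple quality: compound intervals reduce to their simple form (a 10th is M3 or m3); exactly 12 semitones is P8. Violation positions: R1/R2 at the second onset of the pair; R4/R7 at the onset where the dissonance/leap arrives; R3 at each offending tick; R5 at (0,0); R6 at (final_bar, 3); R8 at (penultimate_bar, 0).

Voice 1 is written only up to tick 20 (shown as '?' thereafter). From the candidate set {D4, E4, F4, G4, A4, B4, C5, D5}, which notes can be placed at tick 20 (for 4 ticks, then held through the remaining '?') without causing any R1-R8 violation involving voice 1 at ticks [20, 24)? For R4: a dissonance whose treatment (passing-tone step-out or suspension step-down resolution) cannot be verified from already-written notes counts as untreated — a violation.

D4: violates R2
E4: violates R4
F4: violates R7
G4: violates R4
A4: violates R2
B4: violates R3
C5: violates R3,R4
D5: violates R1,R3

{}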